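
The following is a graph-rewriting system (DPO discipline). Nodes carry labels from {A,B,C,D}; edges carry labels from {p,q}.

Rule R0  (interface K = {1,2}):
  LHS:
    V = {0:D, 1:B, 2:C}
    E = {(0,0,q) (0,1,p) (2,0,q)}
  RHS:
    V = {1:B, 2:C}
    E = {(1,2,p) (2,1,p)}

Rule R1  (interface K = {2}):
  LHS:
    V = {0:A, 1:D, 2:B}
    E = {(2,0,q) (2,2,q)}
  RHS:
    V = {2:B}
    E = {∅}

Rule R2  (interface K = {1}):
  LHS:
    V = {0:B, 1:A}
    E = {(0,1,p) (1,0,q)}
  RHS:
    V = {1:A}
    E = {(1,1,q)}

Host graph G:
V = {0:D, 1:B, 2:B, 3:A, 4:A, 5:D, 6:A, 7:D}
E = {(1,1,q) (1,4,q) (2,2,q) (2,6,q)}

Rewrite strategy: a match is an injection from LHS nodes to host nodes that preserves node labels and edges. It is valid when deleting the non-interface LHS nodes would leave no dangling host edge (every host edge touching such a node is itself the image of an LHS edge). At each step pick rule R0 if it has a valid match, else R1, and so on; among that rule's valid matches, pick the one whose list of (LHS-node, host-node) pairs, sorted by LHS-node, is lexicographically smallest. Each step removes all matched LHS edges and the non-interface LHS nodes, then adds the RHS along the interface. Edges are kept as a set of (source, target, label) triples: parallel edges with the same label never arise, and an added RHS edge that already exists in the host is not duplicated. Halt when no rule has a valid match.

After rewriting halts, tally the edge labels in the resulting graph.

Answer: (no edges)

Derivation:
initial: |V|=8 |E|=4  E = 1-q->1 1-q->4 2-q->2 2-q->6
step 1: apply R1 at {0↦4, 1↦0, 2↦1}  → |V|=6 |E|=2  E = 2-q->2 2-q->6
step 2: apply R1 at {0↦6, 1↦5, 2↦2}  → |V|=4 |E|=0  E = ∅
normal form: no rule applies after step 2
NF edges: []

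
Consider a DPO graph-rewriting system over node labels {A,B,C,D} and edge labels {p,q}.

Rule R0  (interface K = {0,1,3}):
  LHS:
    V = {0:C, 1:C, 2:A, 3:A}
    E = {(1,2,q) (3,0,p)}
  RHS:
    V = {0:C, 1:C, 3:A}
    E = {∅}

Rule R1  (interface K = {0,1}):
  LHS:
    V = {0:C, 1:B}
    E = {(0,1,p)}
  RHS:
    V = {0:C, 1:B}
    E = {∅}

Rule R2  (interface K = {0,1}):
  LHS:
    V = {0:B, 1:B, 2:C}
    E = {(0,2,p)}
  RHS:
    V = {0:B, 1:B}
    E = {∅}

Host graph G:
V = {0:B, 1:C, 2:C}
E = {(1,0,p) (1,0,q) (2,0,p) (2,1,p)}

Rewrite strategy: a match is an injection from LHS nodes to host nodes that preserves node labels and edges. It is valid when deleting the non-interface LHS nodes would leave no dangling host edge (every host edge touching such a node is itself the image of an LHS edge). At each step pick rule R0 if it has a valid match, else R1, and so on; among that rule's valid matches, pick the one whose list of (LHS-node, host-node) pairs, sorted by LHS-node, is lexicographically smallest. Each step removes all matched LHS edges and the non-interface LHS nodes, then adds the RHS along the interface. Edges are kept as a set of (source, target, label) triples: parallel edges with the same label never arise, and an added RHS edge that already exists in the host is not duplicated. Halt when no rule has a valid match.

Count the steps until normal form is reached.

Answer: 2

Steps:
[0] host  ⇒  3 nodes, 4 edges  {1-p->0 1-q->0 2-p->0 2-p->1}
[1] R1 @ {0↦1, 1↦0}  ⇒  3 nodes, 3 edges  {1-q->0 2-p->0 2-p->1}
[2] R1 @ {0↦2, 1↦0}  ⇒  3 nodes, 2 edges  {1-q->0 2-p->1}
final graph: no rule applies after step 2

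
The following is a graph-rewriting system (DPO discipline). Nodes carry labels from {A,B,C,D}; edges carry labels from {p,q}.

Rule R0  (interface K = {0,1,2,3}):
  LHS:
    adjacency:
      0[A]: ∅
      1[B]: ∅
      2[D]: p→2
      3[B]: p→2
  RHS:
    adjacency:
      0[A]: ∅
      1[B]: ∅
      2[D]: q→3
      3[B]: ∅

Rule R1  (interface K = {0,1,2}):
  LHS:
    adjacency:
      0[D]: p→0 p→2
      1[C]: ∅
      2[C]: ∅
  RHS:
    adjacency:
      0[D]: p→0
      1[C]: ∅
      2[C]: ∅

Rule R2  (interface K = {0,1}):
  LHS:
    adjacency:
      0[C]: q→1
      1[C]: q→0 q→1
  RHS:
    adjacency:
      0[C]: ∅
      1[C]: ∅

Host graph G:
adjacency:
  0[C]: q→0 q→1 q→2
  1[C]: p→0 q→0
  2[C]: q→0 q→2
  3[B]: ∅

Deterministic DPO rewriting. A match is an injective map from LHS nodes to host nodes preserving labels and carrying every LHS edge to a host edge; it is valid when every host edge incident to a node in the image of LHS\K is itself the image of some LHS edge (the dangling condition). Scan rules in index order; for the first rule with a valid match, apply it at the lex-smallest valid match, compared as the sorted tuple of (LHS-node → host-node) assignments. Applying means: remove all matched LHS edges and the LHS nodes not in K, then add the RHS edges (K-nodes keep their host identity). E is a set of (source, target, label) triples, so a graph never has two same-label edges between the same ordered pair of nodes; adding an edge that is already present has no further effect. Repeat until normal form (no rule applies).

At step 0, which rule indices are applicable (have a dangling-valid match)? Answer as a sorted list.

Answer: [R2]

Derivation:
R0: no valid match — LHS pattern not found
R1: no valid match — LHS pattern not found
R2: 3 valid matches — {0↦0, 1↦2}, {0↦1, 1↦0}, {0↦2, 1↦0}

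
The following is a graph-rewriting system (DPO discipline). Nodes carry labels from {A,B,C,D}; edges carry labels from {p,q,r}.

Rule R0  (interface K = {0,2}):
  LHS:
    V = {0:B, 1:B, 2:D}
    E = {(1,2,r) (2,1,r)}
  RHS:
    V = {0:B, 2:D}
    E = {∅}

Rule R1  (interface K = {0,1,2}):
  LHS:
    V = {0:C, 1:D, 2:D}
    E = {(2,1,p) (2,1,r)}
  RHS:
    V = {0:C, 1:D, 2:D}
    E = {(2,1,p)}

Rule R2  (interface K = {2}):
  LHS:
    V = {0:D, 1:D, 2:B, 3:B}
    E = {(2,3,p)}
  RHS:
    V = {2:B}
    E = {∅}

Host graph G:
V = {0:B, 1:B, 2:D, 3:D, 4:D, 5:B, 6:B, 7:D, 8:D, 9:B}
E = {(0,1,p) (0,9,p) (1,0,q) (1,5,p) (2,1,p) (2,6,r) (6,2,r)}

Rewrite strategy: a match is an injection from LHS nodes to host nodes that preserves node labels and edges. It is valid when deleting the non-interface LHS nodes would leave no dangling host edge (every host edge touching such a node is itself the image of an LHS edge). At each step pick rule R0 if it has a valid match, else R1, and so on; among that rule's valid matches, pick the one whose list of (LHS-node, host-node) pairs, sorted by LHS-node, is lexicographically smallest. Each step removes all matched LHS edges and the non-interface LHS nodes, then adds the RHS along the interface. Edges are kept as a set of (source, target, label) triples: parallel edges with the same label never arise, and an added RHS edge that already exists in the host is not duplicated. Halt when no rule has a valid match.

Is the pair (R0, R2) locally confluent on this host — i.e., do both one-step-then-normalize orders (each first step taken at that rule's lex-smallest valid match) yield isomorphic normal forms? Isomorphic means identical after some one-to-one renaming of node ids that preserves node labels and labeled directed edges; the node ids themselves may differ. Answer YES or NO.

branch R0-first: apply at {0↦0, 1↦6, 2↦2} → |E|=5, then 2 more step(s) → NF |V|=3 |E|=3 V={0:B, 1:B, 2:D} E=0-p->1 1-q->0 2-p->1
branch R2-first: apply at {0↦3, 1↦4, 2↦0, 3↦9} → |E|=6, then 2 more step(s) → NF |V|=3 |E|=3 V={0:B, 1:B, 2:D} E=0-p->1 1-q->0 2-p->1
graphs isomorphic (equal up to label-preserving node renaming)

Answer: YES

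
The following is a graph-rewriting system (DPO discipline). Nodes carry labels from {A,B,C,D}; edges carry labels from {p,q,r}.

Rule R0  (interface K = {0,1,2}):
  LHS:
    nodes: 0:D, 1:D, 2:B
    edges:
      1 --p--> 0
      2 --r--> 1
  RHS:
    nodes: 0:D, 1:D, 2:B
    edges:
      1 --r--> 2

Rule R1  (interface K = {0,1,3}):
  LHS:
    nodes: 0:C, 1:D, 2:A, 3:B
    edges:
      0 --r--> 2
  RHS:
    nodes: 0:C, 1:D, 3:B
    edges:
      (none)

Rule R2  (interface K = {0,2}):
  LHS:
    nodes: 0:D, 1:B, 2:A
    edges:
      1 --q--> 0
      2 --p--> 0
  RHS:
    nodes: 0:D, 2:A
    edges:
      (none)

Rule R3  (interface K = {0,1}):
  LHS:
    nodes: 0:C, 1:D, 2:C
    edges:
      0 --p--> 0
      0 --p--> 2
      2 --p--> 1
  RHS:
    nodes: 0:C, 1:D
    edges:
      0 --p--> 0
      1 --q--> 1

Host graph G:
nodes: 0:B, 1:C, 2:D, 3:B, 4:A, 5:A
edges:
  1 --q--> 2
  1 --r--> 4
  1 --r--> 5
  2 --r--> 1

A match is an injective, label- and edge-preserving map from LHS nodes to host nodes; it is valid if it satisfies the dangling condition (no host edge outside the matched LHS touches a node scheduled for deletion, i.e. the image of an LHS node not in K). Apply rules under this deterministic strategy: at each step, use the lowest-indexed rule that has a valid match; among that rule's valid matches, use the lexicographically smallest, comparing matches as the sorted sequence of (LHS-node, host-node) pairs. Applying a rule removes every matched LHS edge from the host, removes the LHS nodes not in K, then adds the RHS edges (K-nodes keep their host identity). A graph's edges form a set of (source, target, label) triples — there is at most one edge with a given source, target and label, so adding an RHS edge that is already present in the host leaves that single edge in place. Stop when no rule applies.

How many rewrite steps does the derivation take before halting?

Answer: 2

Steps:
start.  V:6 E:4  edges: 1-q->2 1-r->4 1-r->5 2-r->1
1. fire R1 via {0↦1, 1↦2, 2↦4, 3↦0}  →  V:5 E:3  edges: 1-q->2 1-r->5 2-r->1
2. fire R1 via {0↦1, 1↦2, 2↦5, 3↦0}  →  V:4 E:2  edges: 1-q->2 2-r->1
final graph: no rule applies after step 2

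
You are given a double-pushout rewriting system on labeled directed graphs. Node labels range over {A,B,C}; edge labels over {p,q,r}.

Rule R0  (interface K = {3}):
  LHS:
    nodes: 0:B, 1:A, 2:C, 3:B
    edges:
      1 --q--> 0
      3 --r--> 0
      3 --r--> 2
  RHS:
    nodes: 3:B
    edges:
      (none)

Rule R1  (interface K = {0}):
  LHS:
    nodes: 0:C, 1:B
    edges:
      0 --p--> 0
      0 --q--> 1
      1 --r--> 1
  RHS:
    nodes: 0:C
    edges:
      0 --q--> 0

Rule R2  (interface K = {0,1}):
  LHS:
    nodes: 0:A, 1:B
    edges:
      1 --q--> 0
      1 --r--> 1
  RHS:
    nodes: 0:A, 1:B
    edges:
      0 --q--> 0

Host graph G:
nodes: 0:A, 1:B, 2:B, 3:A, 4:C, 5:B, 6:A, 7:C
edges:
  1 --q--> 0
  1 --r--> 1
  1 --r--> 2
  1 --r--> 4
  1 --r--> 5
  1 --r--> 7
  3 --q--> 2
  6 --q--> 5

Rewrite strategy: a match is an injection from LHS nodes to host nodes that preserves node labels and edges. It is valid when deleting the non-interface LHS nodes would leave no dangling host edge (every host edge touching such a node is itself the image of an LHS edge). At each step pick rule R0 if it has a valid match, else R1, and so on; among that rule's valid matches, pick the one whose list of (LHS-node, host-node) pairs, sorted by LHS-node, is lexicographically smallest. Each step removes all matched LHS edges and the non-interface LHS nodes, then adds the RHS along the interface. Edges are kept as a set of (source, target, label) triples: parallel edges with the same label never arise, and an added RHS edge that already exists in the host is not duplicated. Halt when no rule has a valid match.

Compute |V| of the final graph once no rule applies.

Answer: 2

Steps:
start.  V:8 E:8  edges: 1-q->0 1-r->1 1-r->2 1-r->4 1-r->5 1-r->7 3-q->2 6-q->5
1. fire R0 via {0↦2, 1↦3, 2↦4, 3↦1}  →  V:5 E:5  edges: 1-q->0 1-r->1 1-r->5 1-r->7 6-q->5
2. fire R0 via {0↦5, 1↦6, 2↦7, 3↦1}  →  V:2 E:2  edges: 1-q->0 1-r->1
3. fire R2 via {0↦0, 1↦1}  →  V:2 E:1  edges: 0-q->0
normal form: no rule applies after step 3
NF nodes: {0:A, 1:B}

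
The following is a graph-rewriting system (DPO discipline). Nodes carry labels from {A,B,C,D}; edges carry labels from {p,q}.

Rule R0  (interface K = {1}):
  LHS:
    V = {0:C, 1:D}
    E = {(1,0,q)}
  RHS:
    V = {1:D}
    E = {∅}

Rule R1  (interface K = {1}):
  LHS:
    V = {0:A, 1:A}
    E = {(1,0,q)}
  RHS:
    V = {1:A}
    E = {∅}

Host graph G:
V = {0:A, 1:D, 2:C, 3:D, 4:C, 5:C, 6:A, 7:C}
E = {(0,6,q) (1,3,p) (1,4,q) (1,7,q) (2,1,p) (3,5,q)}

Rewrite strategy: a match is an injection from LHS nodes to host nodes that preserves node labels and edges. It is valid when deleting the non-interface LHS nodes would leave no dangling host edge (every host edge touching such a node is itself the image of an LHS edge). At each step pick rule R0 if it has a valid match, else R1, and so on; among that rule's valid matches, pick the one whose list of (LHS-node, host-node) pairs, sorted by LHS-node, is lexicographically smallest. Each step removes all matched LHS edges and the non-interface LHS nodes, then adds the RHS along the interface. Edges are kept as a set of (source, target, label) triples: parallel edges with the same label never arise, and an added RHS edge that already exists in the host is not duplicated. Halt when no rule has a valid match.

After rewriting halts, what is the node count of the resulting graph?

Answer: 4

Rewrite trace:
start.  V:8 E:6  edges: 0-q->6 1-p->3 1-q->4 1-q->7 2-p->1 3-q->5
1. fire R0 via {0↦4, 1↦1}  →  V:7 E:5  edges: 0-q->6 1-p->3 1-q->7 2-p->1 3-q->5
2. fire R0 via {0↦5, 1↦3}  →  V:6 E:4  edges: 0-q->6 1-p->3 1-q->7 2-p->1
3. fire R0 via {0↦7, 1↦1}  →  V:5 E:3  edges: 0-q->6 1-p->3 2-p->1
4. fire R1 via {0↦6, 1↦0}  →  V:4 E:2  edges: 1-p->3 2-p->1
halt: no rule applies after step 4
NF nodes: {0:A, 1:D, 2:C, 3:D}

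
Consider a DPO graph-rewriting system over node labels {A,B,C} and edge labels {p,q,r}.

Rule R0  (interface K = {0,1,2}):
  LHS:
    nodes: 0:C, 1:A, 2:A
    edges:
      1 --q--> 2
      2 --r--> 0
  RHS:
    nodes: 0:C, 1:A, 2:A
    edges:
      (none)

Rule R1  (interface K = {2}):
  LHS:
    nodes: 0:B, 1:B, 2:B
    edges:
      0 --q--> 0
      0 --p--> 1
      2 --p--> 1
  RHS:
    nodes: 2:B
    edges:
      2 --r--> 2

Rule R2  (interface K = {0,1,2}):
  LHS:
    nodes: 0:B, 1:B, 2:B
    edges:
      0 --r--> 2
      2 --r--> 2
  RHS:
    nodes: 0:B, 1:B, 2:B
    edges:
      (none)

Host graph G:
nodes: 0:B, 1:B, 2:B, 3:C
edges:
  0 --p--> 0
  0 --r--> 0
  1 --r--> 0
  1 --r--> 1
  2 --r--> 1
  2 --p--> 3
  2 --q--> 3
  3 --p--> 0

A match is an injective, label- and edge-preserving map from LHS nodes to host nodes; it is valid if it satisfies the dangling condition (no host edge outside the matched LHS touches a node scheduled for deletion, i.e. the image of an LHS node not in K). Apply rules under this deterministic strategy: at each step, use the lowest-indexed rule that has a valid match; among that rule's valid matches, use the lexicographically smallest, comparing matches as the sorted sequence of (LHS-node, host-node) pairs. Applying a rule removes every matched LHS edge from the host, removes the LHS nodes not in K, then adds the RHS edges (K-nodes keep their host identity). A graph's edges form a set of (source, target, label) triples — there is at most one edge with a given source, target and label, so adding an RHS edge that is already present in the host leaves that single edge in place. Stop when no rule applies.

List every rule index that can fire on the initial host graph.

Answer: [R2]

Steps:
R0: no valid match — LHS pattern not found
R1: no valid match — LHS pattern not found
R2: 2 valid matches — {0↦1, 1↦2, 2↦0}, {0↦2, 1↦0, 2↦1}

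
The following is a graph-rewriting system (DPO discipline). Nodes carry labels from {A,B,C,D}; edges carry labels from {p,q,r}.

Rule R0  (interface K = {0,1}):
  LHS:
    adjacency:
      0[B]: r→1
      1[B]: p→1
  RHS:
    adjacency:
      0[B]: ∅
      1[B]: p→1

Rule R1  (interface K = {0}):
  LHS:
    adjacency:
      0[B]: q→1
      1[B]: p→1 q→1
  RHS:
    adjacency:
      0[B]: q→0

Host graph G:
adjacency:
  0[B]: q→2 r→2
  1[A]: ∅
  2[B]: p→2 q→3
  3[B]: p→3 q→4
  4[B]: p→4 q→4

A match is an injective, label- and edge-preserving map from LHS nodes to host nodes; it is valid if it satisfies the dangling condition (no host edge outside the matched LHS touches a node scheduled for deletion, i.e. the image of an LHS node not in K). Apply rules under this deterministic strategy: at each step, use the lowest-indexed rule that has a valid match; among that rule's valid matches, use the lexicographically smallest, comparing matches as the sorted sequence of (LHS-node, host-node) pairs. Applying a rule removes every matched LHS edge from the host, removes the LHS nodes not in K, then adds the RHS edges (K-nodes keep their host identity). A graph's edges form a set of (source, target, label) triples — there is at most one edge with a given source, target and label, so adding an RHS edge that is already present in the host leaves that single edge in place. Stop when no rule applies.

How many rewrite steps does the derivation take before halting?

Answer: 4

Steps:
initial: |V|=5 |E|=8  E = 0-q->2 0-r->2 2-p->2 2-q->3 3-p->3 3-q->4 4-p->4 4-q->4
step 1: apply R0 at {0↦0, 1↦2}  → |V|=5 |E|=7  E = 0-q->2 2-p->2 2-q->3 3-p->3 3-q->4 4-p->4 4-q->4
step 2: apply R1 at {0↦3, 1↦4}  → |V|=4 |E|=5  E = 0-q->2 2-p->2 2-q->3 3-p->3 3-q->3
step 3: apply R1 at {0↦2, 1↦3}  → |V|=3 |E|=3  E = 0-q->2 2-p->2 2-q->2
step 4: apply R1 at {0↦0, 1↦2}  → |V|=2 |E|=1  E = 0-q->0
normal form: no rule applies after step 4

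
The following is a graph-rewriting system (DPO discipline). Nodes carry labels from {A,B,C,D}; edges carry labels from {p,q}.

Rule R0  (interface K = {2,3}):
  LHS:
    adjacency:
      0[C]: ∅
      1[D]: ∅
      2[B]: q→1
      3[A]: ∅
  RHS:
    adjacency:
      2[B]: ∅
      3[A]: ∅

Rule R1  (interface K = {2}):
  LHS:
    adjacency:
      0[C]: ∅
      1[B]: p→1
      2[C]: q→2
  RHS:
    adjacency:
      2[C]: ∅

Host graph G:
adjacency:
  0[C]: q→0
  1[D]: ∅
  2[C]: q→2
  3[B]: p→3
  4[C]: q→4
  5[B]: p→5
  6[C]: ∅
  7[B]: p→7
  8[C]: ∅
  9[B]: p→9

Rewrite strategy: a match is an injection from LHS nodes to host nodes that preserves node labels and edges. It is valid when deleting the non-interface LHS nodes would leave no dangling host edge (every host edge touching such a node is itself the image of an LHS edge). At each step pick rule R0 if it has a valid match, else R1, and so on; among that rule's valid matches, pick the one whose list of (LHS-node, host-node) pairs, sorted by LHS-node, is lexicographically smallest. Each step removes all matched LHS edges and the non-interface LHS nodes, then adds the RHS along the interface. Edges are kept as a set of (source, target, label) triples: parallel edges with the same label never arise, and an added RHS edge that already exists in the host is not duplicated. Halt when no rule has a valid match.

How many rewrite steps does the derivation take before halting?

Answer: 3

Derivation:
initial: |V|=10 |E|=7  E = 0-q->0 2-q->2 3-p->3 4-q->4 5-p->5 7-p->7 9-p->9
step 1: apply R1 at {0↦6, 1↦3, 2↦0}  → |V|=8 |E|=5  E = 2-q->2 4-q->4 5-p->5 7-p->7 9-p->9
step 2: apply R1 at {0↦0, 1↦5, 2↦2}  → |V|=6 |E|=3  E = 4-q->4 7-p->7 9-p->9
step 3: apply R1 at {0↦2, 1↦7, 2↦4}  → |V|=4 |E|=1  E = 9-p->9
halt: no rule applies after step 3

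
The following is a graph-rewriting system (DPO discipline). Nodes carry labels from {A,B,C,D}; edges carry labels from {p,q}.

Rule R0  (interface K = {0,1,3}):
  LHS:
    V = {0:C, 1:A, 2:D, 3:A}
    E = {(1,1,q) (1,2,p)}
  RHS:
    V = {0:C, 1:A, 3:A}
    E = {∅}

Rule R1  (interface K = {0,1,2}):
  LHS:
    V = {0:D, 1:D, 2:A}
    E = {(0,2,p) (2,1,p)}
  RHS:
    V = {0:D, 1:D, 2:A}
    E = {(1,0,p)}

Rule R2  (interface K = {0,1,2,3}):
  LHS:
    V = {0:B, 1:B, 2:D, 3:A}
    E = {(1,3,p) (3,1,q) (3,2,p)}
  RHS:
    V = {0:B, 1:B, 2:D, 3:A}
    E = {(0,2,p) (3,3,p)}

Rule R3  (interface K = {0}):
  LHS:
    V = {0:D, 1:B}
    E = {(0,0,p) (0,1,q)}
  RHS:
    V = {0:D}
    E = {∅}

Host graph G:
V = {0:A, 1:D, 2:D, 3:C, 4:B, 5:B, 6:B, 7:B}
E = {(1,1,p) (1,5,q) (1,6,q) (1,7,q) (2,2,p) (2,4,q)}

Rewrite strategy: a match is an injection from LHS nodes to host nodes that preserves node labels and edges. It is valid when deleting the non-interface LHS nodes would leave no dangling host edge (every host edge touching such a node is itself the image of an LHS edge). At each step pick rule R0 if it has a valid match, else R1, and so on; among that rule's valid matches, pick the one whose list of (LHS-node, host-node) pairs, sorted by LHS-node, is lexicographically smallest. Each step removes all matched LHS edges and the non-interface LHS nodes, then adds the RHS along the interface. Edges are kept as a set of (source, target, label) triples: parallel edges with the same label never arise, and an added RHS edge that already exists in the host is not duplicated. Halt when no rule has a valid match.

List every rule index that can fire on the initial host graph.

Answer: [R3]

Rewrite trace:
R0: no valid match — LHS pattern not found
R1: no valid match — LHS pattern not found
R2: no valid match — LHS pattern not found
R3: 4 valid matches — {0↦1, 1↦5}, {0↦1, 1↦6}, {0↦1, 1↦7} (+1 more)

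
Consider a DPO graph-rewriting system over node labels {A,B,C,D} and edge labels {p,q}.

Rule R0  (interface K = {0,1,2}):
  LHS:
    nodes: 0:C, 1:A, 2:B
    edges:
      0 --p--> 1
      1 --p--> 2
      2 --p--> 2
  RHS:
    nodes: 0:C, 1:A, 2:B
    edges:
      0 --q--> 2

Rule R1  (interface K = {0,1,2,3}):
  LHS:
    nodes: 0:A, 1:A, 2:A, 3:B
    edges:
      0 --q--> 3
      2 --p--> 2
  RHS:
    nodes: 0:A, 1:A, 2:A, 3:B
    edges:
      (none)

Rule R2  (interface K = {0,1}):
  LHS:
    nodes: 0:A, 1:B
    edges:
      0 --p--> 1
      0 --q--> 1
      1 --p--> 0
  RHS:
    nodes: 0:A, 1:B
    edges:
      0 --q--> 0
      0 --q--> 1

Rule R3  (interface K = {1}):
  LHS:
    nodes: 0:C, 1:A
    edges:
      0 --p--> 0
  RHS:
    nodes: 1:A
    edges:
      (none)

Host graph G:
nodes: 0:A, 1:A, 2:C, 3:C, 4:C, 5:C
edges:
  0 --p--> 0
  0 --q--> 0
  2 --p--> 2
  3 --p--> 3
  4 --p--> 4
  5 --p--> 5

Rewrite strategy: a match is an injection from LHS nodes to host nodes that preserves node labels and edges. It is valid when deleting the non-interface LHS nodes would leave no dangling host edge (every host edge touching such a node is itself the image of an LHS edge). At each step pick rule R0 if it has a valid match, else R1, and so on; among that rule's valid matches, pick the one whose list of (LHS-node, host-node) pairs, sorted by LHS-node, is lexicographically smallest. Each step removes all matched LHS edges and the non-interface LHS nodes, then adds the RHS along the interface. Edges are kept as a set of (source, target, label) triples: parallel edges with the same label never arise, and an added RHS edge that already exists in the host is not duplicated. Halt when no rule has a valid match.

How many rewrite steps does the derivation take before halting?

[0] host  ⇒  6 nodes, 6 edges  {0-p->0 0-q->0 2-p->2 3-p->3 4-p->4 5-p->5}
[1] R3 @ {0↦2, 1↦0}  ⇒  5 nodes, 5 edges  {0-p->0 0-q->0 3-p->3 4-p->4 5-p->5}
[2] R3 @ {0↦3, 1↦0}  ⇒  4 nodes, 4 edges  {0-p->0 0-q->0 4-p->4 5-p->5}
[3] R3 @ {0↦4, 1↦0}  ⇒  3 nodes, 3 edges  {0-p->0 0-q->0 5-p->5}
[4] R3 @ {0↦5, 1↦0}  ⇒  2 nodes, 2 edges  {0-p->0 0-q->0}
normal form: no rule applies after step 4

Answer: 4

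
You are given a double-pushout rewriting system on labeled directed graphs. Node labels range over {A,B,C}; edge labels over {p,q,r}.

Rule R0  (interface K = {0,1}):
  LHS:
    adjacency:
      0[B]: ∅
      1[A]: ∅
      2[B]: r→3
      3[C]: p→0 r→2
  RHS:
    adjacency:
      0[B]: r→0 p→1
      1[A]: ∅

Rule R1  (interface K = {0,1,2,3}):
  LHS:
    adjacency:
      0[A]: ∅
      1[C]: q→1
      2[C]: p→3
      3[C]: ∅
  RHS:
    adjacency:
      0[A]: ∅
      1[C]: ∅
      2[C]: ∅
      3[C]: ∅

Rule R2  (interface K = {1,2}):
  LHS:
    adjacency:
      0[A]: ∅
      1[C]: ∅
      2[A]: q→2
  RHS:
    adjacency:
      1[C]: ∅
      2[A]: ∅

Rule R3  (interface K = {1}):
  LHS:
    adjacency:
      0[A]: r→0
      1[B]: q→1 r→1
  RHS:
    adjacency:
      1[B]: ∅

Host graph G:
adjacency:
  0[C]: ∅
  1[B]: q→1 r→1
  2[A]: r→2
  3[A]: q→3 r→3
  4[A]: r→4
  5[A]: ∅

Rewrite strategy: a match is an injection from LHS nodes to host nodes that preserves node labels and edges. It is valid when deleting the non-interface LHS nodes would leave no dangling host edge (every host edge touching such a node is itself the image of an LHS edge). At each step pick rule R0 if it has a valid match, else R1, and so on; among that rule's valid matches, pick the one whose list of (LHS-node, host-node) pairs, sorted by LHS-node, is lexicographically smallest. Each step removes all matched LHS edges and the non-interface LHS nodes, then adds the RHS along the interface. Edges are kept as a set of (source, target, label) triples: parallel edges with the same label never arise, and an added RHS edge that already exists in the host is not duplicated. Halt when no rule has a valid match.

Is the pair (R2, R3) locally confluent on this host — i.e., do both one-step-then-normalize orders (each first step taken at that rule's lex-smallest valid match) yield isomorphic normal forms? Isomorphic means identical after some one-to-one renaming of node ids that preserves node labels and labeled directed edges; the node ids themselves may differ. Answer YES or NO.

branch R2-first: apply at {0↦5, 1↦0, 2↦3} → |E|=5, then 1 more step(s) → NF |V|=4 |E|=2 V={0:C, 1:B, 3:A, 4:A} E=3-r->3 4-r->4
branch R3-first: apply at {0↦2, 1↦1} → |E|=3, then 1 more step(s) → NF |V|=4 |E|=2 V={0:C, 1:B, 3:A, 4:A} E=3-r->3 4-r->4
graphs isomorphic (equal up to label-preserving node renaming)

Answer: YES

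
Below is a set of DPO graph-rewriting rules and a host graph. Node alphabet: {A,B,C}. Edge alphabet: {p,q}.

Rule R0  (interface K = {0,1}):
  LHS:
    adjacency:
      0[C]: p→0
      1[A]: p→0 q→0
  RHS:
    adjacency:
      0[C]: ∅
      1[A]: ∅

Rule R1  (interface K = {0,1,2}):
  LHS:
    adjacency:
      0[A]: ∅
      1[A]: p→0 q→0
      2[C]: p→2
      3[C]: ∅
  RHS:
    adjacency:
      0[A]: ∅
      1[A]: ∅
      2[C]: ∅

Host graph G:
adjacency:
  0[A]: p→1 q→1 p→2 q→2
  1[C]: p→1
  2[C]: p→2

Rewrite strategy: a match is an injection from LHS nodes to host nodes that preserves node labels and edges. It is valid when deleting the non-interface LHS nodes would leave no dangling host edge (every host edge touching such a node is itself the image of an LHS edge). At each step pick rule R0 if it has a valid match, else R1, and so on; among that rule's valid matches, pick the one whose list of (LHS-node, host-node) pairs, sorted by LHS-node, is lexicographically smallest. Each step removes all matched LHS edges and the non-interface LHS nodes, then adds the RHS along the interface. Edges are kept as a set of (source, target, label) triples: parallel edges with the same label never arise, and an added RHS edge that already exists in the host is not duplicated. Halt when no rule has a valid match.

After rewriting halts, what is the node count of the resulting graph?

initial: |V|=3 |E|=6  E = 0-p->1 0-q->1 0-p->2 0-q->2 1-p->1 2-p->2
step 1: apply R0 at {0↦1, 1↦0}  → |V|=3 |E|=3  E = 0-p->2 0-q->2 2-p->2
step 2: apply R0 at {0↦2, 1↦0}  → |V|=3 |E|=0  E = ∅
normal form: no rule applies after step 2
NF nodes: {0:A, 1:C, 2:C}

Answer: 3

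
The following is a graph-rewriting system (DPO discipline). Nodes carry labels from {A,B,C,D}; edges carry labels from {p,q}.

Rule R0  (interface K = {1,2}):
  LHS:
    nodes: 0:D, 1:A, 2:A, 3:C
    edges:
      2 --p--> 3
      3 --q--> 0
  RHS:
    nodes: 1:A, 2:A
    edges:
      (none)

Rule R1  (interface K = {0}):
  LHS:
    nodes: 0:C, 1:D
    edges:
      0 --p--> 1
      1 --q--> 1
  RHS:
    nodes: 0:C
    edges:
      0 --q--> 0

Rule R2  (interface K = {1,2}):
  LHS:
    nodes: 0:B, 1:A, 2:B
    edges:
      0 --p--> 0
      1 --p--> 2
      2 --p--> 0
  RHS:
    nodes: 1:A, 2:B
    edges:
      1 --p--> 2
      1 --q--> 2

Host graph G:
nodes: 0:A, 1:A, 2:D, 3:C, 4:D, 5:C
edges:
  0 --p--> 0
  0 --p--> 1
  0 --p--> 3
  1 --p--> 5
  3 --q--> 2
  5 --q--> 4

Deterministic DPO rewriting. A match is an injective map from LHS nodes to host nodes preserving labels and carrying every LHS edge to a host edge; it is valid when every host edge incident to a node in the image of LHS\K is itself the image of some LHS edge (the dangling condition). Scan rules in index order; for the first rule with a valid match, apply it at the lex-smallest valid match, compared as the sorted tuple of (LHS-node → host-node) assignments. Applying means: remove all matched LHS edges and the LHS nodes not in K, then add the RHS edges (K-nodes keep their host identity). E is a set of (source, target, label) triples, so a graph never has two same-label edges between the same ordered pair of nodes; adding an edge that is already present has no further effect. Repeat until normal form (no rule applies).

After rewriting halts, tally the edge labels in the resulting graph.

initial: |V|=6 |E|=6  E = 0-p->0 0-p->1 0-p->3 1-p->5 3-q->2 5-q->4
step 1: apply R0 at {0↦2, 1↦1, 2↦0, 3↦3}  → |V|=4 |E|=4  E = 0-p->0 0-p->1 1-p->5 5-q->4
step 2: apply R0 at {0↦4, 1↦0, 2↦1, 3↦5}  → |V|=2 |E|=2  E = 0-p->0 0-p->1
normal form: no rule applies after step 2
NF edges: [(0, 0, 'p'), (0, 1, 'p')]

Answer: p:2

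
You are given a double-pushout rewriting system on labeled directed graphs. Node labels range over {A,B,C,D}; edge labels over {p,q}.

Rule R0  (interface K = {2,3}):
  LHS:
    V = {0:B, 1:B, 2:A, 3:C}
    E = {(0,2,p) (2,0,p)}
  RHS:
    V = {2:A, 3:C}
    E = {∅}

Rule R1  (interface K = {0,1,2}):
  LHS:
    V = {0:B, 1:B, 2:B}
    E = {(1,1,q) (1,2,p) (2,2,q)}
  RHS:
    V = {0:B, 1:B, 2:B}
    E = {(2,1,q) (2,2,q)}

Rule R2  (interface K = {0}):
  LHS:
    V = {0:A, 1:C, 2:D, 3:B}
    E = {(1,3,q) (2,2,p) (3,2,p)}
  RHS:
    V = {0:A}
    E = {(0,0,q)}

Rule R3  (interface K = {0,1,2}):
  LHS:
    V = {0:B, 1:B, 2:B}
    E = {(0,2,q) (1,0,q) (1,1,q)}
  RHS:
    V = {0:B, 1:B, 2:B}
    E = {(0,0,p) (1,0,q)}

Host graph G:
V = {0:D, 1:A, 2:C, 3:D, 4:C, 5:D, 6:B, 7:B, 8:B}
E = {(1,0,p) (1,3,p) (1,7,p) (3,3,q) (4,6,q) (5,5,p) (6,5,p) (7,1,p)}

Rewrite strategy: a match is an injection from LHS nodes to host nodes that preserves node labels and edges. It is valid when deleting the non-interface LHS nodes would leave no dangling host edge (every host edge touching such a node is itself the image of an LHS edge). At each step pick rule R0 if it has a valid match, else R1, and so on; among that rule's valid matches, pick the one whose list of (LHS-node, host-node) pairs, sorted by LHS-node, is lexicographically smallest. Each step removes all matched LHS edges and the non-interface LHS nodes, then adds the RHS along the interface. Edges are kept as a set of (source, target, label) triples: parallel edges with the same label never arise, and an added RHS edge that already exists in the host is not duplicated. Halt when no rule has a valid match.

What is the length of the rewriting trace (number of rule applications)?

Answer: 2

Steps:
[0] host  ⇒  9 nodes, 8 edges  {1-p->0 1-p->3 1-p->7 3-q->3 4-q->6 5-p->5 6-p->5 7-p->1}
[1] R0 @ {0↦7, 1↦8, 2↦1, 3↦2}  ⇒  7 nodes, 6 edges  {1-p->0 1-p->3 3-q->3 4-q->6 5-p->5 6-p->5}
[2] R2 @ {0↦1, 1↦4, 2↦5, 3↦6}  ⇒  4 nodes, 4 edges  {1-p->0 1-q->1 1-p->3 3-q->3}
final graph: no rule applies after step 2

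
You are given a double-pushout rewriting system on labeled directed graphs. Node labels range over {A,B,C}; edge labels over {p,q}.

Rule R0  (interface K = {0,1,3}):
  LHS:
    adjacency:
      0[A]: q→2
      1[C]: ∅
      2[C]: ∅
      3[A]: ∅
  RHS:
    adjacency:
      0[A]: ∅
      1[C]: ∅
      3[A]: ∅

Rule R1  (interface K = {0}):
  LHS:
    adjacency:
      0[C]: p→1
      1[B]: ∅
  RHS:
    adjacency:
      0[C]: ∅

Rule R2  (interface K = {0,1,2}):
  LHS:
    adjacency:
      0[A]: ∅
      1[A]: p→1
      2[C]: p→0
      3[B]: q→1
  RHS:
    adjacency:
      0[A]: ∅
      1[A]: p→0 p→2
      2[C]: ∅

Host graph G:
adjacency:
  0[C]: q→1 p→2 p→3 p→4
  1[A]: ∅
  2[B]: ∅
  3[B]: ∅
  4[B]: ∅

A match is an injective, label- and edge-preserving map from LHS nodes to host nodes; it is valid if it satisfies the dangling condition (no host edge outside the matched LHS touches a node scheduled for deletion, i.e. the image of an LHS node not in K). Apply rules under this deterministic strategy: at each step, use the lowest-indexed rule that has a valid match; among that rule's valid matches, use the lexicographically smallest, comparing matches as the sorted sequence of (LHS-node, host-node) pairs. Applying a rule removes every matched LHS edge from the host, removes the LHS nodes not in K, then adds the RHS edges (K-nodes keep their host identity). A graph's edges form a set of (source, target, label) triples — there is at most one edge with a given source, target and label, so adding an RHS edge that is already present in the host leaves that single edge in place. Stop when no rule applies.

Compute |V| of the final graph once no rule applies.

Answer: 2

Steps:
[0] host  ⇒  5 nodes, 4 edges  {0-q->1 0-p->2 0-p->3 0-p->4}
[1] R1 @ {0↦0, 1↦2}  ⇒  4 nodes, 3 edges  {0-q->1 0-p->3 0-p->4}
[2] R1 @ {0↦0, 1↦3}  ⇒  3 nodes, 2 edges  {0-q->1 0-p->4}
[3] R1 @ {0↦0, 1↦4}  ⇒  2 nodes, 1 edges  {0-q->1}
halt: no rule applies after step 3
NF nodes: {0:C, 1:A}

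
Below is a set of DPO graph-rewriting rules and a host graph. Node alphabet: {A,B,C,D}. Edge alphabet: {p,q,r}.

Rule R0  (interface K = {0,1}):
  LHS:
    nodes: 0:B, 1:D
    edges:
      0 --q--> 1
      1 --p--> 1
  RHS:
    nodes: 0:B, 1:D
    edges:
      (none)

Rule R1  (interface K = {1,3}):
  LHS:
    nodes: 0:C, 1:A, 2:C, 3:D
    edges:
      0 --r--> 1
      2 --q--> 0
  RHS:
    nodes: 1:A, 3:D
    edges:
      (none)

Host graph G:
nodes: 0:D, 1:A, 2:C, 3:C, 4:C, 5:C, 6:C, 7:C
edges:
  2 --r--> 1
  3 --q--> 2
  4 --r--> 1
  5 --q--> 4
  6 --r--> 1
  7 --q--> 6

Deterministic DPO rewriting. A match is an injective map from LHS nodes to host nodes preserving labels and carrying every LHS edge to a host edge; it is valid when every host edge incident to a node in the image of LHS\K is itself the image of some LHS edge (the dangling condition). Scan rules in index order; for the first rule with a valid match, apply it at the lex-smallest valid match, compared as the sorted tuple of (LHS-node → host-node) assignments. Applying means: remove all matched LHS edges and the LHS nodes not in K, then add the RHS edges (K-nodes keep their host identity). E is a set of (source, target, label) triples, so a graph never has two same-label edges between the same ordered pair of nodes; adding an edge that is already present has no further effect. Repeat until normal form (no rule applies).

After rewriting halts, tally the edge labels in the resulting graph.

Answer: (no edges)

Steps:
initial: |V|=8 |E|=6  E = 2-r->1 3-q->2 4-r->1 5-q->4 6-r->1 7-q->6
step 1: apply R1 at {0↦2, 1↦1, 2↦3, 3↦0}  → |V|=6 |E|=4  E = 4-r->1 5-q->4 6-r->1 7-q->6
step 2: apply R1 at {0↦4, 1↦1, 2↦5, 3↦0}  → |V|=4 |E|=2  E = 6-r->1 7-q->6
step 3: apply R1 at {0↦6, 1↦1, 2↦7, 3↦0}  → |V|=2 |E|=0  E = ∅
normal form: no rule applies after step 3
NF edges: []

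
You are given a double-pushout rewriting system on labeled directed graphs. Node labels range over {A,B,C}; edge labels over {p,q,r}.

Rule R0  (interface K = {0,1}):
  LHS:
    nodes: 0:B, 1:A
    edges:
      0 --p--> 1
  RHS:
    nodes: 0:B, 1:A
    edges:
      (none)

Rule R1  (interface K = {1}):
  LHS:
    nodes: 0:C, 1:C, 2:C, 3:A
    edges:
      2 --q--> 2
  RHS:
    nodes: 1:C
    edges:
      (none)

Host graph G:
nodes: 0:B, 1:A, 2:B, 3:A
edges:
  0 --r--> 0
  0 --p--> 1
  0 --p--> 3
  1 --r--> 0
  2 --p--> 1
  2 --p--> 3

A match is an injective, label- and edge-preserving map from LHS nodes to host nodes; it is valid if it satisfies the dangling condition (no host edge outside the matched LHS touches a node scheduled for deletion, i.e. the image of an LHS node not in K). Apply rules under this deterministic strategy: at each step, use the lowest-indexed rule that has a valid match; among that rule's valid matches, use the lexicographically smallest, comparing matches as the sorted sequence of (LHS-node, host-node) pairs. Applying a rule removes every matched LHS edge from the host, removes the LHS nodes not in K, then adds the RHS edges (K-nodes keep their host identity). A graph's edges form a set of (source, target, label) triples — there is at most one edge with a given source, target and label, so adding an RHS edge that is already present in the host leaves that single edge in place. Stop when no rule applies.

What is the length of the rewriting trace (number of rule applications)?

start.  V:4 E:6  edges: 0-r->0 0-p->1 0-p->3 1-r->0 2-p->1 2-p->3
1. fire R0 via {0↦0, 1↦1}  →  V:4 E:5  edges: 0-r->0 0-p->3 1-r->0 2-p->1 2-p->3
2. fire R0 via {0↦0, 1↦3}  →  V:4 E:4  edges: 0-r->0 1-r->0 2-p->1 2-p->3
3. fire R0 via {0↦2, 1↦1}  →  V:4 E:3  edges: 0-r->0 1-r->0 2-p->3
4. fire R0 via {0↦2, 1↦3}  →  V:4 E:2  edges: 0-r->0 1-r->0
normal form: no rule applies after step 4

Answer: 4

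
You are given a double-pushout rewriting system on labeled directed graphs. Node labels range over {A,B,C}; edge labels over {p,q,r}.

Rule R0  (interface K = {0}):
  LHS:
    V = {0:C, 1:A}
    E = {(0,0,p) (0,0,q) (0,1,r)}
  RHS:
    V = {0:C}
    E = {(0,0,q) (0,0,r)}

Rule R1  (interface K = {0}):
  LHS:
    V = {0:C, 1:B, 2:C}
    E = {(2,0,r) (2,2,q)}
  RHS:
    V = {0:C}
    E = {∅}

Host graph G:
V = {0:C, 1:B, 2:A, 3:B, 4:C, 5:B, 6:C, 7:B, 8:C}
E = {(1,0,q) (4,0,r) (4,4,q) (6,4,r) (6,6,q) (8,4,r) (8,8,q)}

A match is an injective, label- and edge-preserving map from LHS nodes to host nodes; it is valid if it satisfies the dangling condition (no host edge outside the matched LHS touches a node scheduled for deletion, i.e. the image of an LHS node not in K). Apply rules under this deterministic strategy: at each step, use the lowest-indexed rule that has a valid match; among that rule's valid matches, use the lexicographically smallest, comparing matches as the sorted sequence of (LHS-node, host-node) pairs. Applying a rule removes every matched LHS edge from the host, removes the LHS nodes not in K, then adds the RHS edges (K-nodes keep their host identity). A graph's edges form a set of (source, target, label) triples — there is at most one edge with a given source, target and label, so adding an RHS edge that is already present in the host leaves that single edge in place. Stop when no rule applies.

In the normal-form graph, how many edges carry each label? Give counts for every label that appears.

initial: |V|=9 |E|=7  E = 1-q->0 4-r->0 4-q->4 6-r->4 6-q->6 8-r->4 8-q->8
step 1: apply R1 at {0↦4, 1↦3, 2↦6}  → |V|=7 |E|=5  E = 1-q->0 4-r->0 4-q->4 8-r->4 8-q->8
step 2: apply R1 at {0↦4, 1↦5, 2↦8}  → |V|=5 |E|=3  E = 1-q->0 4-r->0 4-q->4
step 3: apply R1 at {0↦0, 1↦7, 2↦4}  → |V|=3 |E|=1  E = 1-q->0
normal form: no rule applies after step 3
NF edges: [(1, 0, 'q')]

Answer: q:1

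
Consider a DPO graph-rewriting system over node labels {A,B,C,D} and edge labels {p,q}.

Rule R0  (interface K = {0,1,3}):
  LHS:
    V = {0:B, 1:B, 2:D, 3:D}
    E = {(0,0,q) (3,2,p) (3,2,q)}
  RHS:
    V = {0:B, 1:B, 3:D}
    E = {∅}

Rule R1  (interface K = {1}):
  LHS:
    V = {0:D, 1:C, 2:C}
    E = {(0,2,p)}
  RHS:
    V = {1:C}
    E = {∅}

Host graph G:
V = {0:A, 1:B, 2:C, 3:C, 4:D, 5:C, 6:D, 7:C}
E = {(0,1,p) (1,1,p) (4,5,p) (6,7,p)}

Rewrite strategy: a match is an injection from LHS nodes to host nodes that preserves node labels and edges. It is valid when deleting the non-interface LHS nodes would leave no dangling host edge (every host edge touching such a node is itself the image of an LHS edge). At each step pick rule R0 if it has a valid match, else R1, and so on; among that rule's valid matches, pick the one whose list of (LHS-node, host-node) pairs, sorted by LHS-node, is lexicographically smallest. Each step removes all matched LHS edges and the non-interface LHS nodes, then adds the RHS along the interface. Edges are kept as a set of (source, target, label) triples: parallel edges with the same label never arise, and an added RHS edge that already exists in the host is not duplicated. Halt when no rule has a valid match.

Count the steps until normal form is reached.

Answer: 2

Derivation:
start.  V:8 E:4  edges: 0-p->1 1-p->1 4-p->5 6-p->7
1. fire R1 via {0↦4, 1↦2, 2↦5}  →  V:6 E:3  edges: 0-p->1 1-p->1 6-p->7
2. fire R1 via {0↦6, 1↦2, 2↦7}  →  V:4 E:2  edges: 0-p->1 1-p->1
normal form: no rule applies after step 2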